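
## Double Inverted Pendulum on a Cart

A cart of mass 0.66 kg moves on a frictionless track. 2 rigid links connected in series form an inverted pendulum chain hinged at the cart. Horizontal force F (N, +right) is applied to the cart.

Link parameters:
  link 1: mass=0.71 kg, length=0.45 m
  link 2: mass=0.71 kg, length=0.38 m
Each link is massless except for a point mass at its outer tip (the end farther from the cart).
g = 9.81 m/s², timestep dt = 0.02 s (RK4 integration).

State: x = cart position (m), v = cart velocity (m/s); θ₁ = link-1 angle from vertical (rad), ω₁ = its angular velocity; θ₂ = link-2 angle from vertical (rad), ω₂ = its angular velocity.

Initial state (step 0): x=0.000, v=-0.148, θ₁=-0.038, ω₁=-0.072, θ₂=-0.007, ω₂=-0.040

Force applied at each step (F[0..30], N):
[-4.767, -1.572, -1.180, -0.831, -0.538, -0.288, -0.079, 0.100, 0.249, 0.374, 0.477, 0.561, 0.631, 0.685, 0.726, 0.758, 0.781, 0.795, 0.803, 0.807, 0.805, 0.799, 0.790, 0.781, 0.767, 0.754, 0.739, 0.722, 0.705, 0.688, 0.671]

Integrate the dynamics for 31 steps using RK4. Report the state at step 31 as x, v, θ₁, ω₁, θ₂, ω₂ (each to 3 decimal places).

apply F[0]=-4.767 → step 1: x=-0.004, v=-0.276, θ₁=-0.037, ω₁=0.182, θ₂=-0.007, ω₂=-0.008
apply F[1]=-1.572 → step 2: x=-0.010, v=-0.309, θ₁=-0.033, ω₁=0.228, θ₂=-0.007, ω₂=0.021
apply F[2]=-1.180 → step 3: x=-0.016, v=-0.332, θ₁=-0.028, ω₁=0.256, θ₂=-0.007, ω₂=0.045
apply F[3]=-0.831 → step 4: x=-0.023, v=-0.346, θ₁=-0.023, ω₁=0.268, θ₂=-0.006, ω₂=0.065
apply F[4]=-0.538 → step 5: x=-0.030, v=-0.354, θ₁=-0.017, ω₁=0.270, θ₂=-0.004, ω₂=0.080
apply F[5]=-0.288 → step 6: x=-0.037, v=-0.357, θ₁=-0.012, ω₁=0.265, θ₂=-0.002, ω₂=0.092
apply F[6]=-0.079 → step 7: x=-0.044, v=-0.355, θ₁=-0.007, ω₁=0.253, θ₂=-0.000, ω₂=0.100
apply F[7]=+0.100 → step 8: x=-0.052, v=-0.350, θ₁=-0.002, ω₁=0.238, θ₂=0.002, ω₂=0.106
apply F[8]=+0.249 → step 9: x=-0.058, v=-0.343, θ₁=0.003, ω₁=0.221, θ₂=0.004, ω₂=0.108
apply F[9]=+0.374 → step 10: x=-0.065, v=-0.334, θ₁=0.007, ω₁=0.202, θ₂=0.006, ω₂=0.108
apply F[10]=+0.477 → step 11: x=-0.072, v=-0.323, θ₁=0.011, ω₁=0.183, θ₂=0.008, ω₂=0.106
apply F[11]=+0.561 → step 12: x=-0.078, v=-0.311, θ₁=0.014, ω₁=0.164, θ₂=0.010, ω₂=0.103
apply F[12]=+0.631 → step 13: x=-0.084, v=-0.299, θ₁=0.017, ω₁=0.145, θ₂=0.012, ω₂=0.098
apply F[13]=+0.685 → step 14: x=-0.090, v=-0.286, θ₁=0.020, ω₁=0.127, θ₂=0.014, ω₂=0.093
apply F[14]=+0.726 → step 15: x=-0.096, v=-0.273, θ₁=0.022, ω₁=0.109, θ₂=0.016, ω₂=0.086
apply F[15]=+0.758 → step 16: x=-0.101, v=-0.259, θ₁=0.024, ω₁=0.093, θ₂=0.018, ω₂=0.079
apply F[16]=+0.781 → step 17: x=-0.106, v=-0.246, θ₁=0.026, ω₁=0.078, θ₂=0.019, ω₂=0.072
apply F[17]=+0.795 → step 18: x=-0.111, v=-0.234, θ₁=0.027, ω₁=0.065, θ₂=0.020, ω₂=0.065
apply F[18]=+0.803 → step 19: x=-0.115, v=-0.221, θ₁=0.029, ω₁=0.052, θ₂=0.022, ω₂=0.058
apply F[19]=+0.807 → step 20: x=-0.120, v=-0.209, θ₁=0.030, ω₁=0.041, θ₂=0.023, ω₂=0.051
apply F[20]=+0.805 → step 21: x=-0.124, v=-0.197, θ₁=0.030, ω₁=0.031, θ₂=0.024, ω₂=0.044
apply F[21]=+0.799 → step 22: x=-0.128, v=-0.186, θ₁=0.031, ω₁=0.022, θ₂=0.024, ω₂=0.037
apply F[22]=+0.790 → step 23: x=-0.131, v=-0.175, θ₁=0.031, ω₁=0.014, θ₂=0.025, ω₂=0.031
apply F[23]=+0.781 → step 24: x=-0.135, v=-0.165, θ₁=0.031, ω₁=0.007, θ₂=0.026, ω₂=0.025
apply F[24]=+0.767 → step 25: x=-0.138, v=-0.155, θ₁=0.031, ω₁=0.000, θ₂=0.026, ω₂=0.019
apply F[25]=+0.754 → step 26: x=-0.141, v=-0.145, θ₁=0.031, ω₁=-0.005, θ₂=0.026, ω₂=0.014
apply F[26]=+0.739 → step 27: x=-0.144, v=-0.136, θ₁=0.031, ω₁=-0.010, θ₂=0.027, ω₂=0.009
apply F[27]=+0.722 → step 28: x=-0.146, v=-0.127, θ₁=0.031, ω₁=-0.014, θ₂=0.027, ω₂=0.005
apply F[28]=+0.705 → step 29: x=-0.149, v=-0.119, θ₁=0.031, ω₁=-0.017, θ₂=0.027, ω₂=0.001
apply F[29]=+0.688 → step 30: x=-0.151, v=-0.111, θ₁=0.030, ω₁=-0.020, θ₂=0.027, ω₂=-0.003
apply F[30]=+0.671 → step 31: x=-0.153, v=-0.103, θ₁=0.030, ω₁=-0.023, θ₂=0.027, ω₂=-0.006

Answer: x=-0.153, v=-0.103, θ₁=0.030, ω₁=-0.023, θ₂=0.027, ω₂=-0.006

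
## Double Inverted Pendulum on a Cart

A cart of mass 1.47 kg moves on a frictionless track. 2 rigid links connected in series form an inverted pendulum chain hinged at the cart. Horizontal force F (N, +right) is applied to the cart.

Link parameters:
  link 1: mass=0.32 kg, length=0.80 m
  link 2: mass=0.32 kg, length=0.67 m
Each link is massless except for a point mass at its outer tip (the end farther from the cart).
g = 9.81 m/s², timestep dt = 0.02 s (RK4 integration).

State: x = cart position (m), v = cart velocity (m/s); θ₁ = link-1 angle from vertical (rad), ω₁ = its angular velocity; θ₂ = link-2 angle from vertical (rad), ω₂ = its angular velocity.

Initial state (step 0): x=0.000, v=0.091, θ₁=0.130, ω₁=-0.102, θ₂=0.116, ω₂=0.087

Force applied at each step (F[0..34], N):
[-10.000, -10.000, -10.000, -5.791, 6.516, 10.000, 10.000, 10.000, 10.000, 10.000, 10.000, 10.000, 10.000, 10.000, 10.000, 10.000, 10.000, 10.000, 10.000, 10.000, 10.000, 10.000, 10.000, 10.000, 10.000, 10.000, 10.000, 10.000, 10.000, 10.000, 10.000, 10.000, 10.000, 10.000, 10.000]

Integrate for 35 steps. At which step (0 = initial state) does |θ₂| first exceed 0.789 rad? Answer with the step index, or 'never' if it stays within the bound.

apply F[0]=-10.000 → step 1: x=0.000, v=-0.055, θ₁=0.130, ω₁=0.113, θ₂=0.118, ω₂=0.080
apply F[1]=-10.000 → step 2: x=-0.002, v=-0.201, θ₁=0.135, ω₁=0.330, θ₂=0.119, ω₂=0.073
apply F[2]=-10.000 → step 3: x=-0.008, v=-0.347, θ₁=0.143, ω₁=0.549, θ₂=0.121, ω₂=0.064
apply F[3]=-5.791 → step 4: x=-0.016, v=-0.437, θ₁=0.156, ω₁=0.703, θ₂=0.122, ω₂=0.049
apply F[4]=+6.516 → step 5: x=-0.024, v=-0.363, θ₁=0.169, ω₁=0.660, θ₂=0.122, ω₂=0.025
apply F[5]=+10.000 → step 6: x=-0.030, v=-0.242, θ₁=0.182, ω₁=0.569, θ₂=0.123, ω₂=-0.008
apply F[6]=+10.000 → step 7: x=-0.033, v=-0.123, θ₁=0.192, ω₁=0.485, θ₂=0.122, ω₂=-0.048
apply F[7]=+10.000 → step 8: x=-0.035, v=-0.005, θ₁=0.201, ω₁=0.408, θ₂=0.121, ω₂=-0.096
apply F[8]=+10.000 → step 9: x=-0.033, v=0.112, θ₁=0.209, ω₁=0.337, θ₂=0.118, ω₂=-0.150
apply F[9]=+10.000 → step 10: x=-0.030, v=0.229, θ₁=0.215, ω₁=0.271, θ₂=0.115, ω₂=-0.210
apply F[10]=+10.000 → step 11: x=-0.024, v=0.345, θ₁=0.219, ω₁=0.210, θ₂=0.110, ω₂=-0.276
apply F[11]=+10.000 → step 12: x=-0.016, v=0.460, θ₁=0.223, ω₁=0.153, θ₂=0.104, ω₂=-0.349
apply F[12]=+10.000 → step 13: x=-0.006, v=0.576, θ₁=0.226, ω₁=0.099, θ₂=0.096, ω₂=-0.428
apply F[13]=+10.000 → step 14: x=0.007, v=0.691, θ₁=0.227, ω₁=0.049, θ₂=0.086, ω₂=-0.513
apply F[14]=+10.000 → step 15: x=0.022, v=0.807, θ₁=0.228, ω₁=0.001, θ₂=0.075, ω₂=-0.605
apply F[15]=+10.000 → step 16: x=0.039, v=0.922, θ₁=0.227, ω₁=-0.044, θ₂=0.062, ω₂=-0.703
apply F[16]=+10.000 → step 17: x=0.059, v=1.038, θ₁=0.226, ω₁=-0.087, θ₂=0.047, ω₂=-0.809
apply F[17]=+10.000 → step 18: x=0.081, v=1.154, θ₁=0.224, ω₁=-0.128, θ₂=0.030, ω₂=-0.923
apply F[18]=+10.000 → step 19: x=0.105, v=1.271, θ₁=0.221, ω₁=-0.168, θ₂=0.010, ω₂=-1.044
apply F[19]=+10.000 → step 20: x=0.131, v=1.388, θ₁=0.217, ω₁=-0.208, θ₂=-0.012, ω₂=-1.173
apply F[20]=+10.000 → step 21: x=0.160, v=1.506, θ₁=0.212, ω₁=-0.246, θ₂=-0.037, ω₂=-1.311
apply F[21]=+10.000 → step 22: x=0.192, v=1.625, θ₁=0.207, ω₁=-0.285, θ₂=-0.065, ω₂=-1.457
apply F[22]=+10.000 → step 23: x=0.225, v=1.744, θ₁=0.201, ω₁=-0.326, θ₂=-0.095, ω₂=-1.612
apply F[23]=+10.000 → step 24: x=0.261, v=1.865, θ₁=0.194, ω₁=-0.368, θ₂=-0.129, ω₂=-1.775
apply F[24]=+10.000 → step 25: x=0.300, v=1.987, θ₁=0.186, ω₁=-0.413, θ₂=-0.166, ω₂=-1.945
apply F[25]=+10.000 → step 26: x=0.341, v=2.110, θ₁=0.178, ω₁=-0.463, θ₂=-0.207, ω₂=-2.123
apply F[26]=+10.000 → step 27: x=0.384, v=2.234, θ₁=0.168, ω₁=-0.520, θ₂=-0.251, ω₂=-2.305
apply F[27]=+10.000 → step 28: x=0.430, v=2.360, θ₁=0.157, ω₁=-0.585, θ₂=-0.299, ω₂=-2.492
apply F[28]=+10.000 → step 29: x=0.479, v=2.487, θ₁=0.144, ω₁=-0.661, θ₂=-0.351, ω₂=-2.680
apply F[29]=+10.000 → step 30: x=0.530, v=2.615, θ₁=0.130, ω₁=-0.749, θ₂=-0.406, ω₂=-2.869
apply F[30]=+10.000 → step 31: x=0.583, v=2.745, θ₁=0.114, ω₁=-0.853, θ₂=-0.466, ω₂=-3.054
apply F[31]=+10.000 → step 32: x=0.640, v=2.876, θ₁=0.096, ω₁=-0.975, θ₂=-0.529, ω₂=-3.235
apply F[32]=+10.000 → step 33: x=0.698, v=3.009, θ₁=0.075, ω₁=-1.118, θ₂=-0.595, ω₂=-3.407
apply F[33]=+10.000 → step 34: x=0.760, v=3.143, θ₁=0.051, ω₁=-1.282, θ₂=-0.665, ω₂=-3.567
apply F[34]=+10.000 → step 35: x=0.824, v=3.277, θ₁=0.024, ω₁=-1.471, θ₂=-0.738, ω₂=-3.712
max |θ₂| = 0.738 ≤ 0.789 over all 36 states.

Answer: never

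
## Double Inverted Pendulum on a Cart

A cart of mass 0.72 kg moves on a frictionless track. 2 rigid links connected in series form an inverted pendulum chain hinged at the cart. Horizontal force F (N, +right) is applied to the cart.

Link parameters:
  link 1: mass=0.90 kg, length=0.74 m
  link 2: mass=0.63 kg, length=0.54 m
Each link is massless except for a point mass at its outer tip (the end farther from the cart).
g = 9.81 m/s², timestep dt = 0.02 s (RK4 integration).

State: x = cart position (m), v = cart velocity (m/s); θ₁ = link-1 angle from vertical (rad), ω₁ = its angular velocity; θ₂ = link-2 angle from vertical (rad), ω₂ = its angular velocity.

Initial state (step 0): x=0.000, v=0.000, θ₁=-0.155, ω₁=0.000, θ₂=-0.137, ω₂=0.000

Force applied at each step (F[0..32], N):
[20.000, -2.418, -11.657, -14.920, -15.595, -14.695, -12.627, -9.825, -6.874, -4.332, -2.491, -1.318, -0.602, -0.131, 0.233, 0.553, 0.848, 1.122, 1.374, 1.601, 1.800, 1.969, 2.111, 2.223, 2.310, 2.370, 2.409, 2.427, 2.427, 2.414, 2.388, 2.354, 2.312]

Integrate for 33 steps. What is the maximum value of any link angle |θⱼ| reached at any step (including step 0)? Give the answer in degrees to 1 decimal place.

apply F[0]=+20.000 → step 1: x=0.006, v=0.588, θ₁=-0.163, ω₁=-0.829, θ₂=-0.137, ω₂=0.006
apply F[1]=-2.418 → step 2: x=0.018, v=0.587, θ₁=-0.180, ω₁=-0.879, θ₂=-0.137, ω₂=0.026
apply F[2]=-11.657 → step 3: x=0.027, v=0.354, θ₁=-0.195, ω₁=-0.630, θ₂=-0.136, ω₂=0.064
apply F[3]=-14.920 → step 4: x=0.031, v=0.045, θ₁=-0.205, ω₁=-0.289, θ₂=-0.134, ω₂=0.115
apply F[4]=-15.595 → step 5: x=0.029, v=-0.276, θ₁=-0.207, ω₁=0.064, θ₂=-0.131, ω₂=0.175
apply F[5]=-14.695 → step 6: x=0.020, v=-0.576, θ₁=-0.202, ω₁=0.388, θ₂=-0.127, ω₂=0.235
apply F[6]=-12.627 → step 7: x=0.006, v=-0.828, θ₁=-0.192, ω₁=0.654, θ₂=-0.122, ω₂=0.289
apply F[7]=-9.825 → step 8: x=-0.012, v=-1.016, θ₁=-0.177, ω₁=0.841, θ₂=-0.116, ω₂=0.334
apply F[8]=-6.874 → step 9: x=-0.034, v=-1.135, θ₁=-0.159, ω₁=0.946, θ₂=-0.108, ω₂=0.370
apply F[9]=-4.332 → step 10: x=-0.057, v=-1.196, θ₁=-0.140, ω₁=0.979, θ₂=-0.101, ω₂=0.396
apply F[10]=-2.491 → step 11: x=-0.081, v=-1.215, θ₁=-0.120, ω₁=0.965, θ₂=-0.093, ω₂=0.416
apply F[11]=-1.318 → step 12: x=-0.105, v=-1.209, θ₁=-0.102, ω₁=0.924, θ₂=-0.084, ω₂=0.428
apply F[12]=-0.602 → step 13: x=-0.129, v=-1.190, θ₁=-0.084, ω₁=0.872, θ₂=-0.076, ω₂=0.436
apply F[13]=-0.131 → step 14: x=-0.153, v=-1.165, θ₁=-0.067, ω₁=0.817, θ₂=-0.067, ω₂=0.438
apply F[14]=+0.233 → step 15: x=-0.176, v=-1.135, θ₁=-0.051, ω₁=0.762, θ₂=-0.058, ω₂=0.436
apply F[15]=+0.553 → step 16: x=-0.198, v=-1.103, θ₁=-0.036, ω₁=0.708, θ₂=-0.049, ω₂=0.430
apply F[16]=+0.848 → step 17: x=-0.220, v=-1.067, θ₁=-0.023, ω₁=0.655, θ₂=-0.041, ω₂=0.421
apply F[17]=+1.122 → step 18: x=-0.241, v=-1.030, θ₁=-0.010, ω₁=0.604, θ₂=-0.033, ω₂=0.409
apply F[18]=+1.374 → step 19: x=-0.261, v=-0.990, θ₁=0.001, ω₁=0.553, θ₂=-0.025, ω₂=0.394
apply F[19]=+1.601 → step 20: x=-0.280, v=-0.948, θ₁=0.012, ω₁=0.503, θ₂=-0.017, ω₂=0.378
apply F[20]=+1.800 → step 21: x=-0.299, v=-0.905, θ₁=0.021, ω₁=0.455, θ₂=-0.009, ω₂=0.360
apply F[21]=+1.969 → step 22: x=-0.317, v=-0.861, θ₁=0.030, ω₁=0.408, θ₂=-0.002, ω₂=0.340
apply F[22]=+2.111 → step 23: x=-0.333, v=-0.816, θ₁=0.038, ω₁=0.363, θ₂=0.004, ω₂=0.320
apply F[23]=+2.223 → step 24: x=-0.349, v=-0.772, θ₁=0.045, ω₁=0.320, θ₂=0.010, ω₂=0.299
apply F[24]=+2.310 → step 25: x=-0.364, v=-0.727, θ₁=0.051, ω₁=0.279, θ₂=0.016, ω₂=0.278
apply F[25]=+2.370 → step 26: x=-0.378, v=-0.684, θ₁=0.056, ω₁=0.240, θ₂=0.021, ω₂=0.256
apply F[26]=+2.409 → step 27: x=-0.392, v=-0.641, θ₁=0.060, ω₁=0.204, θ₂=0.026, ω₂=0.235
apply F[27]=+2.427 → step 28: x=-0.404, v=-0.600, θ₁=0.064, ω₁=0.171, θ₂=0.031, ω₂=0.214
apply F[28]=+2.427 → step 29: x=-0.416, v=-0.560, θ₁=0.067, ω₁=0.141, θ₂=0.035, ω₂=0.194
apply F[29]=+2.414 → step 30: x=-0.426, v=-0.521, θ₁=0.070, ω₁=0.113, θ₂=0.039, ω₂=0.175
apply F[30]=+2.388 → step 31: x=-0.437, v=-0.485, θ₁=0.072, ω₁=0.088, θ₂=0.042, ω₂=0.156
apply F[31]=+2.354 → step 32: x=-0.446, v=-0.450, θ₁=0.073, ω₁=0.066, θ₂=0.045, ω₂=0.138
apply F[32]=+2.312 → step 33: x=-0.455, v=-0.416, θ₁=0.074, ω₁=0.045, θ₂=0.047, ω₂=0.121
Max |angle| over trajectory = 0.207 rad = 11.8°.

Answer: 11.8°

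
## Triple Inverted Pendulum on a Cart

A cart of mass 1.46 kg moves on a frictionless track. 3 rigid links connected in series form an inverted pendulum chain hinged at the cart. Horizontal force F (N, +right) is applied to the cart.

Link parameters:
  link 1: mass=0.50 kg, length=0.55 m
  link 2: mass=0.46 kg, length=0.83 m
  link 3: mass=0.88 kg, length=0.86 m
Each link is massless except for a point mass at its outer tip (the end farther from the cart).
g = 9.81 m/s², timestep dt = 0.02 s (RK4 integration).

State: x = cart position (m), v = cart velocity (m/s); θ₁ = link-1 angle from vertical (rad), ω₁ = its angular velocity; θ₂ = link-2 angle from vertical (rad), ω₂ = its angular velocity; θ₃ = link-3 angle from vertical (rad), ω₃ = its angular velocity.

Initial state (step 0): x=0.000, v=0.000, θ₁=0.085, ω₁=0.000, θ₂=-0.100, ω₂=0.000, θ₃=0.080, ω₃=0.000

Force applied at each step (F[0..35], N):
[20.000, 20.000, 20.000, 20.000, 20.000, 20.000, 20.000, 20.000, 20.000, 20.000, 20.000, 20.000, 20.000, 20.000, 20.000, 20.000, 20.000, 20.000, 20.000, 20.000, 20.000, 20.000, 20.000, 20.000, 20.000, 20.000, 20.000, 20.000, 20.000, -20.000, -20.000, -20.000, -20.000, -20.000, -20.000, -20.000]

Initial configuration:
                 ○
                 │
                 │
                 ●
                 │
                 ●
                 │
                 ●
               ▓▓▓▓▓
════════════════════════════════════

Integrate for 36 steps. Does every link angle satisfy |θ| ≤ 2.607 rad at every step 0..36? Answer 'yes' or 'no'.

apply F[0]=+20.000 → step 1: x=0.003, v=0.254, θ₁=0.082, ω₁=-0.265, θ₂=-0.102, ω₂=-0.231, θ₃=0.081, ω₃=0.113
apply F[1]=+20.000 → step 2: x=0.010, v=0.509, θ₁=0.074, ω₁=-0.539, θ₂=-0.109, ω₂=-0.458, θ₃=0.085, ω₃=0.226
apply F[2]=+20.000 → step 3: x=0.023, v=0.768, θ₁=0.061, ω₁=-0.834, θ₂=-0.121, ω₂=-0.679, θ₃=0.090, ω₃=0.342
apply F[3]=+20.000 → step 4: x=0.041, v=1.031, θ₁=0.041, ω₁=-1.158, θ₂=-0.136, ω₂=-0.886, θ₃=0.098, ω₃=0.458
apply F[4]=+20.000 → step 5: x=0.064, v=1.300, θ₁=0.014, ω₁=-1.522, θ₂=-0.156, ω₂=-1.073, θ₃=0.108, ω₃=0.571
apply F[5]=+20.000 → step 6: x=0.093, v=1.574, θ₁=-0.020, ω₁=-1.934, θ₂=-0.179, ω₂=-1.228, θ₃=0.121, ω₃=0.674
apply F[6]=+20.000 → step 7: x=0.127, v=1.853, θ₁=-0.064, ω₁=-2.397, θ₂=-0.205, ω₂=-1.342, θ₃=0.135, ω₃=0.757
apply F[7]=+20.000 → step 8: x=0.167, v=2.133, θ₁=-0.117, ω₁=-2.909, θ₂=-0.232, ω₂=-1.403, θ₃=0.151, ω₃=0.808
apply F[8]=+20.000 → step 9: x=0.212, v=2.409, θ₁=-0.180, ω₁=-3.456, θ₂=-0.261, ω₂=-1.407, θ₃=0.167, ω₃=0.809
apply F[9]=+20.000 → step 10: x=0.263, v=2.673, θ₁=-0.255, ω₁=-4.012, θ₂=-0.288, ω₂=-1.358, θ₃=0.183, ω₃=0.748
apply F[10]=+20.000 → step 11: x=0.319, v=2.916, θ₁=-0.340, ω₁=-4.540, θ₂=-0.315, ω₂=-1.274, θ₃=0.197, ω₃=0.615
apply F[11]=+20.000 → step 12: x=0.380, v=3.129, θ₁=-0.436, ω₁=-4.998, θ₂=-0.339, ω₂=-1.188, θ₃=0.207, ω₃=0.412
apply F[12]=+20.000 → step 13: x=0.444, v=3.309, θ₁=-0.540, ω₁=-5.359, θ₂=-0.362, ω₂=-1.136, θ₃=0.213, ω₃=0.155
apply F[13]=+20.000 → step 14: x=0.512, v=3.456, θ₁=-0.650, ω₁=-5.615, θ₂=-0.385, ω₂=-1.145, θ₃=0.213, ω₃=-0.137
apply F[14]=+20.000 → step 15: x=0.582, v=3.577, θ₁=-0.764, ω₁=-5.778, θ₂=-0.409, ω₂=-1.227, θ₃=0.207, ω₃=-0.444
apply F[15]=+20.000 → step 16: x=0.655, v=3.676, θ₁=-0.880, ω₁=-5.868, θ₂=-0.435, ω₂=-1.381, θ₃=0.195, ω₃=-0.750
apply F[16]=+20.000 → step 17: x=0.729, v=3.761, θ₁=-0.998, ω₁=-5.905, θ₂=-0.464, ω₂=-1.599, θ₃=0.177, ω₃=-1.050
apply F[17]=+20.000 → step 18: x=0.805, v=3.834, θ₁=-1.116, ω₁=-5.900, θ₂=-0.499, ω₂=-1.870, θ₃=0.153, ω₃=-1.343
apply F[18]=+20.000 → step 19: x=0.883, v=3.899, θ₁=-1.234, ω₁=-5.862, θ₂=-0.539, ω₂=-2.182, θ₃=0.124, ω₃=-1.631
apply F[19]=+20.000 → step 20: x=0.961, v=3.959, θ₁=-1.350, ω₁=-5.790, θ₂=-0.586, ω₂=-2.524, θ₃=0.088, ω₃=-1.918
apply F[20]=+20.000 → step 21: x=1.041, v=4.016, θ₁=-1.465, ω₁=-5.680, θ₂=-0.640, ω₂=-2.887, θ₃=0.047, ω₃=-2.211
apply F[21]=+20.000 → step 22: x=1.122, v=4.071, θ₁=-1.577, ω₁=-5.526, θ₂=-0.702, ω₂=-3.258, θ₃=-0.000, ω₃=-2.516
apply F[22]=+20.000 → step 23: x=1.204, v=4.127, θ₁=-1.686, ω₁=-5.320, θ₂=-0.771, ω₂=-3.627, θ₃=-0.054, ω₃=-2.838
apply F[23]=+20.000 → step 24: x=1.287, v=4.187, θ₁=-1.790, ω₁=-5.051, θ₂=-0.847, ω₂=-3.982, θ₃=-0.114, ω₃=-3.184
apply F[24]=+20.000 → step 25: x=1.371, v=4.252, θ₁=-1.887, ω₁=-4.711, θ₂=-0.930, ω₂=-4.311, θ₃=-0.181, ω₃=-3.560
apply F[25]=+20.000 → step 26: x=1.457, v=4.324, θ₁=-1.978, ω₁=-4.293, θ₂=-1.019, ω₂=-4.599, θ₃=-0.257, ω₃=-3.971
apply F[26]=+20.000 → step 27: x=1.544, v=4.402, θ₁=-2.059, ω₁=-3.794, θ₂=-1.113, ω₂=-4.834, θ₃=-0.341, ω₃=-4.420
apply F[27]=+20.000 → step 28: x=1.633, v=4.487, θ₁=-2.129, ω₁=-3.213, θ₂=-1.212, ω₂=-5.005, θ₃=-0.434, ω₃=-4.913
apply F[28]=+20.000 → step 29: x=1.724, v=4.574, θ₁=-2.187, ω₁=-2.558, θ₂=-1.313, ω₂=-5.103, θ₃=-0.537, ω₃=-5.453
apply F[29]=-20.000 → step 30: x=1.812, v=4.236, θ₁=-2.238, ω₁=-2.558, θ₂=-1.412, ω₂=-4.805, θ₃=-0.651, ω₃=-5.874
apply F[30]=-20.000 → step 31: x=1.893, v=3.888, θ₁=-2.289, ω₁=-2.575, θ₂=-1.505, ω₂=-4.488, θ₃=-0.772, ω₃=-6.309
apply F[31]=-20.000 → step 32: x=1.967, v=3.529, θ₁=-2.341, ω₁=-2.589, θ₂=-1.592, ω₂=-4.158, θ₃=-0.903, ω₃=-6.761
apply F[32]=-20.000 → step 33: x=2.034, v=3.158, θ₁=-2.393, ω₁=-2.576, θ₂=-1.672, ω₂=-3.824, θ₃=-1.043, ω₃=-7.235
apply F[33]=-20.000 → step 34: x=2.094, v=2.771, θ₁=-2.443, ω₁=-2.503, θ₂=-1.745, ω₂=-3.510, θ₃=-1.193, ω₃=-7.732
apply F[34]=-20.000 → step 35: x=2.145, v=2.366, θ₁=-2.492, ω₁=-2.331, θ₂=-1.812, ω₂=-3.253, θ₃=-1.352, ω₃=-8.246
apply F[35]=-20.000 → step 36: x=2.188, v=1.939, θ₁=-2.536, ω₁=-2.019, θ₂=-1.876, ω₂=-3.115, θ₃=-1.522, ω₃=-8.754
Max |angle| over trajectory = 2.536 rad; bound = 2.607 → within bound.

Answer: yes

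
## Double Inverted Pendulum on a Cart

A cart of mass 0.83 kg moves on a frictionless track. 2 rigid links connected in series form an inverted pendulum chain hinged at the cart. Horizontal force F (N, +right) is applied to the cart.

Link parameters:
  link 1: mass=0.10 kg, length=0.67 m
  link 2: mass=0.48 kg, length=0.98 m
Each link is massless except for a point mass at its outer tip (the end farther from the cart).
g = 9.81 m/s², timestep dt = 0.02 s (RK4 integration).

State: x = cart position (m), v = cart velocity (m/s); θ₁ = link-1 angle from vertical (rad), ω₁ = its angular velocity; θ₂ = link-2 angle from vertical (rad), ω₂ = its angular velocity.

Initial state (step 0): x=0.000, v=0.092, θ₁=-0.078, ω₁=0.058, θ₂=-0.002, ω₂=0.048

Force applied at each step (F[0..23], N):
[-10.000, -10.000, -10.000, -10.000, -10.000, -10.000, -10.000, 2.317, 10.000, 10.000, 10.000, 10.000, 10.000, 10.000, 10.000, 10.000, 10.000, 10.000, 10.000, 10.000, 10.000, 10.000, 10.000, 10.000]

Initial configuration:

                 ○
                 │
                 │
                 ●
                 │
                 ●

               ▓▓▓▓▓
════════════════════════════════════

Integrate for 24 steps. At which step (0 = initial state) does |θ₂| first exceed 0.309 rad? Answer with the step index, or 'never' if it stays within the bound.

Answer: never

Derivation:
apply F[0]=-10.000 → step 1: x=-0.000, v=-0.138, θ₁=-0.075, ω₁=0.266, θ₂=-0.000, ω₂=0.140
apply F[1]=-10.000 → step 2: x=-0.006, v=-0.369, θ₁=-0.067, ω₁=0.482, θ₂=0.004, ω₂=0.229
apply F[2]=-10.000 → step 3: x=-0.015, v=-0.601, θ₁=-0.055, ω₁=0.714, θ₂=0.009, ω₂=0.309
apply F[3]=-10.000 → step 4: x=-0.030, v=-0.836, θ₁=-0.039, ω₁=0.967, θ₂=0.016, ω₂=0.377
apply F[4]=-10.000 → step 5: x=-0.049, v=-1.073, θ₁=-0.016, ω₁=1.251, θ₂=0.024, ω₂=0.428
apply F[5]=-10.000 → step 6: x=-0.073, v=-1.314, θ₁=0.012, ω₁=1.572, θ₂=0.033, ω₂=0.459
apply F[6]=-10.000 → step 7: x=-0.101, v=-1.557, θ₁=0.047, ω₁=1.935, θ₂=0.042, ω₂=0.467
apply F[7]=+2.317 → step 8: x=-0.132, v=-1.508, θ₁=0.085, ω₁=1.901, θ₂=0.051, ω₂=0.451
apply F[8]=+10.000 → step 9: x=-0.160, v=-1.280, θ₁=0.120, ω₁=1.650, θ₂=0.060, ω₂=0.402
apply F[9]=+10.000 → step 10: x=-0.183, v=-1.056, θ₁=0.151, ω₁=1.455, θ₂=0.067, ω₂=0.323
apply F[10]=+10.000 → step 11: x=-0.202, v=-0.838, θ₁=0.179, ω₁=1.313, θ₂=0.073, ω₂=0.213
apply F[11]=+10.000 → step 12: x=-0.217, v=-0.623, θ₁=0.204, ω₁=1.220, θ₂=0.076, ω₂=0.076
apply F[12]=+10.000 → step 13: x=-0.227, v=-0.412, θ₁=0.228, ω₁=1.173, θ₂=0.076, ω₂=-0.089
apply F[13]=+10.000 → step 14: x=-0.233, v=-0.204, θ₁=0.251, ω₁=1.168, θ₂=0.072, ω₂=-0.280
apply F[14]=+10.000 → step 15: x=-0.235, v=0.003, θ₁=0.275, ω₁=1.201, θ₂=0.064, ω₂=-0.495
apply F[15]=+10.000 → step 16: x=-0.233, v=0.209, θ₁=0.300, ω₁=1.266, θ₂=0.052, ω₂=-0.732
apply F[16]=+10.000 → step 17: x=-0.227, v=0.416, θ₁=0.326, ω₁=1.353, θ₂=0.035, ω₂=-0.985
apply F[17]=+10.000 → step 18: x=-0.216, v=0.623, θ₁=0.354, ω₁=1.450, θ₂=0.012, ω₂=-1.247
apply F[18]=+10.000 → step 19: x=-0.202, v=0.833, θ₁=0.384, ω₁=1.543, θ₂=-0.015, ω₂=-1.509
apply F[19]=+10.000 → step 20: x=-0.183, v=1.046, θ₁=0.415, ω₁=1.618, θ₂=-0.048, ω₂=-1.765
apply F[20]=+10.000 → step 21: x=-0.160, v=1.262, θ₁=0.448, ω₁=1.667, θ₂=-0.086, ω₂=-2.009
apply F[21]=+10.000 → step 22: x=-0.133, v=1.480, θ₁=0.482, ω₁=1.683, θ₂=-0.128, ω₂=-2.241
apply F[22]=+10.000 → step 23: x=-0.101, v=1.701, θ₁=0.515, ω₁=1.664, θ₂=-0.175, ω₂=-2.460
apply F[23]=+10.000 → step 24: x=-0.064, v=1.923, θ₁=0.548, ω₁=1.609, θ₂=-0.226, ω₂=-2.669
max |θ₂| = 0.226 ≤ 0.309 over all 25 states.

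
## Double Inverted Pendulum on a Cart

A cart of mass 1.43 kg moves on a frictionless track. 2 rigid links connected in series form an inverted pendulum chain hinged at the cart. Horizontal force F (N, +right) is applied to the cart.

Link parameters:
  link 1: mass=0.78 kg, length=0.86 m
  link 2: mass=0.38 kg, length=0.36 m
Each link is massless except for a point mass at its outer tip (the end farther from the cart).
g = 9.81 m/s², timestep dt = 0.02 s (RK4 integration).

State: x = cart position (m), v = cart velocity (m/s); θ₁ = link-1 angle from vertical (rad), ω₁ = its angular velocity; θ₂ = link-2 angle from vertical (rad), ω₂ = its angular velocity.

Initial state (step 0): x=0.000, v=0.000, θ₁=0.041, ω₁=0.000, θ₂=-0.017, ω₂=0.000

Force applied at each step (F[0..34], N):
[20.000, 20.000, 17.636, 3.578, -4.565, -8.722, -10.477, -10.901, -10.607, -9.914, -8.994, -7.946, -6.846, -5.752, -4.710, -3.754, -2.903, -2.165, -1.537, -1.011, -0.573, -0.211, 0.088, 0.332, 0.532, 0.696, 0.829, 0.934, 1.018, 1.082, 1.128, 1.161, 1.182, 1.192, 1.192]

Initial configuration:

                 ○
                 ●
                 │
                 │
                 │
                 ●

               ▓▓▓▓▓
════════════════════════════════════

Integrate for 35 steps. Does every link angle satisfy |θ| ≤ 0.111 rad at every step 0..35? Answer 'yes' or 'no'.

Answer: yes

Derivation:
apply F[0]=+20.000 → step 1: x=0.003, v=0.273, θ₁=0.038, ω₁=-0.301, θ₂=-0.017, ω₂=-0.049
apply F[1]=+20.000 → step 2: x=0.011, v=0.547, θ₁=0.029, ω₁=-0.606, θ₂=-0.019, ω₂=-0.092
apply F[2]=+17.636 → step 3: x=0.024, v=0.790, θ₁=0.014, ω₁=-0.880, θ₂=-0.021, ω₂=-0.125
apply F[3]=+3.578 → step 4: x=0.041, v=0.840, θ₁=-0.004, ω₁=-0.933, θ₂=-0.024, ω₂=-0.146
apply F[4]=-4.565 → step 5: x=0.057, v=0.778, θ₁=-0.022, ω₁=-0.863, θ₂=-0.027, ω₂=-0.155
apply F[5]=-8.722 → step 6: x=0.071, v=0.660, θ₁=-0.038, ω₁=-0.733, θ₂=-0.030, ω₂=-0.154
apply F[6]=-10.477 → step 7: x=0.083, v=0.521, θ₁=-0.051, ω₁=-0.583, θ₂=-0.033, ω₂=-0.143
apply F[7]=-10.901 → step 8: x=0.092, v=0.378, θ₁=-0.061, ω₁=-0.432, θ₂=-0.036, ω₂=-0.125
apply F[8]=-10.607 → step 9: x=0.098, v=0.240, θ₁=-0.068, ω₁=-0.290, θ₂=-0.038, ω₂=-0.101
apply F[9]=-9.914 → step 10: x=0.102, v=0.113, θ₁=-0.073, ω₁=-0.163, θ₂=-0.040, ω₂=-0.074
apply F[10]=-8.994 → step 11: x=0.103, v=-0.001, θ₁=-0.075, ω₁=-0.052, θ₂=-0.041, ω₂=-0.046
apply F[11]=-7.946 → step 12: x=0.102, v=-0.099, θ₁=-0.075, ω₁=0.041, θ₂=-0.042, ω₂=-0.017
apply F[12]=-6.846 → step 13: x=0.099, v=-0.183, θ₁=-0.074, ω₁=0.118, θ₂=-0.042, ω₂=0.010
apply F[13]=-5.752 → step 14: x=0.095, v=-0.252, θ₁=-0.071, ω₁=0.177, θ₂=-0.041, ω₂=0.036
apply F[14]=-4.710 → step 15: x=0.089, v=-0.306, θ₁=-0.067, ω₁=0.222, θ₂=-0.040, ω₂=0.059
apply F[15]=-3.754 → step 16: x=0.082, v=-0.349, θ₁=-0.062, ω₁=0.254, θ₂=-0.039, ω₂=0.079
apply F[16]=-2.903 → step 17: x=0.075, v=-0.380, θ₁=-0.057, ω₁=0.274, θ₂=-0.037, ω₂=0.096
apply F[17]=-2.165 → step 18: x=0.067, v=-0.401, θ₁=-0.051, ω₁=0.285, θ₂=-0.035, ω₂=0.111
apply F[18]=-1.537 → step 19: x=0.059, v=-0.415, θ₁=-0.045, ω₁=0.288, θ₂=-0.033, ω₂=0.123
apply F[19]=-1.011 → step 20: x=0.051, v=-0.423, θ₁=-0.040, ω₁=0.286, θ₂=-0.030, ω₂=0.132
apply F[20]=-0.573 → step 21: x=0.042, v=-0.425, θ₁=-0.034, ω₁=0.279, θ₂=-0.027, ω₂=0.138
apply F[21]=-0.211 → step 22: x=0.034, v=-0.423, θ₁=-0.028, ω₁=0.269, θ₂=-0.025, ω₂=0.142
apply F[22]=+0.088 → step 23: x=0.025, v=-0.418, θ₁=-0.023, ω₁=0.257, θ₂=-0.022, ω₂=0.144
apply F[23]=+0.332 → step 24: x=0.017, v=-0.410, θ₁=-0.018, ω₁=0.243, θ₂=-0.019, ω₂=0.145
apply F[24]=+0.532 → step 25: x=0.009, v=-0.400, θ₁=-0.014, ω₁=0.228, θ₂=-0.016, ω₂=0.144
apply F[25]=+0.696 → step 26: x=0.001, v=-0.388, θ₁=-0.009, ω₁=0.212, θ₂=-0.013, ω₂=0.141
apply F[26]=+0.829 → step 27: x=-0.006, v=-0.376, θ₁=-0.005, ω₁=0.196, θ₂=-0.010, ω₂=0.137
apply F[27]=+0.934 → step 28: x=-0.014, v=-0.362, θ₁=-0.001, ω₁=0.180, θ₂=-0.008, ω₂=0.133
apply F[28]=+1.018 → step 29: x=-0.021, v=-0.348, θ₁=0.002, ω₁=0.165, θ₂=-0.005, ω₂=0.127
apply F[29]=+1.082 → step 30: x=-0.028, v=-0.333, θ₁=0.005, ω₁=0.150, θ₂=-0.002, ω₂=0.121
apply F[30]=+1.128 → step 31: x=-0.034, v=-0.319, θ₁=0.008, ω₁=0.135, θ₂=-0.000, ω₂=0.115
apply F[31]=+1.161 → step 32: x=-0.040, v=-0.304, θ₁=0.011, ω₁=0.121, θ₂=0.002, ω₂=0.108
apply F[32]=+1.182 → step 33: x=-0.046, v=-0.289, θ₁=0.013, ω₁=0.108, θ₂=0.004, ω₂=0.101
apply F[33]=+1.192 → step 34: x=-0.052, v=-0.275, θ₁=0.015, ω₁=0.095, θ₂=0.006, ω₂=0.094
apply F[34]=+1.192 → step 35: x=-0.057, v=-0.261, θ₁=0.017, ω₁=0.083, θ₂=0.008, ω₂=0.087
Max |angle| over trajectory = 0.075 rad; bound = 0.111 → within bound.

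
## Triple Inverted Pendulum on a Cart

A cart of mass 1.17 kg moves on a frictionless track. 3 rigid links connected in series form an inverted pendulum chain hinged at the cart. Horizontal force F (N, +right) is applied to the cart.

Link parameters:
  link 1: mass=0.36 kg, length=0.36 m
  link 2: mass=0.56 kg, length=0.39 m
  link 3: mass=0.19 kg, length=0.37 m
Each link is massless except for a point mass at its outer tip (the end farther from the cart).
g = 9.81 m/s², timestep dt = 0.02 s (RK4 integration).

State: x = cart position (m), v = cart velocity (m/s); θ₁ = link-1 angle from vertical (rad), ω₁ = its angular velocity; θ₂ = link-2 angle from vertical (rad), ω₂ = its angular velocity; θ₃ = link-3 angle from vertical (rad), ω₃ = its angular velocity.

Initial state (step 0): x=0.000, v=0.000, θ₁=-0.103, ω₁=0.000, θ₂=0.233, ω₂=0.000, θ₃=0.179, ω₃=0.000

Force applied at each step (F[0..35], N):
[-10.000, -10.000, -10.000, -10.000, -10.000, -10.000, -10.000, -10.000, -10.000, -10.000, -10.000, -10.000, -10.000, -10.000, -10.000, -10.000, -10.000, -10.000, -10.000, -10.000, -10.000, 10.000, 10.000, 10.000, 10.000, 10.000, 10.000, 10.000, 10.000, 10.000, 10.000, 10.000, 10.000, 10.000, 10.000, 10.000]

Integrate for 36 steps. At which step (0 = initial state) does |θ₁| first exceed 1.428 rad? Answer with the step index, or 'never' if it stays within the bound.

apply F[0]=-10.000 → step 1: x=-0.002, v=-0.154, θ₁=-0.102, ω₁=0.061, θ₂=0.238, ω₂=0.456, θ₃=0.179, ω₃=-0.033
apply F[1]=-10.000 → step 2: x=-0.006, v=-0.309, θ₁=-0.101, ω₁=0.126, θ₂=0.251, ω₂=0.915, θ₃=0.178, ω₃=-0.070
apply F[2]=-10.000 → step 3: x=-0.014, v=-0.465, θ₁=-0.097, ω₁=0.201, θ₂=0.274, ω₂=1.377, θ₃=0.176, ω₃=-0.115
apply F[3]=-10.000 → step 4: x=-0.025, v=-0.622, θ₁=-0.092, ω₁=0.293, θ₂=0.306, ω₂=1.841, θ₃=0.173, ω₃=-0.171
apply F[4]=-10.000 → step 5: x=-0.039, v=-0.781, θ₁=-0.085, ω₁=0.412, θ₂=0.348, ω₂=2.303, θ₃=0.169, ω₃=-0.236
apply F[5]=-10.000 → step 6: x=-0.056, v=-0.942, θ₁=-0.076, ω₁=0.572, θ₂=0.398, ω₂=2.753, θ₃=0.164, ω₃=-0.306
apply F[6]=-10.000 → step 7: x=-0.077, v=-1.106, θ₁=-0.062, ω₁=0.785, θ₂=0.458, ω₂=3.182, θ₃=0.157, ω₃=-0.376
apply F[7]=-10.000 → step 8: x=-0.100, v=-1.272, θ₁=-0.044, ω₁=1.067, θ₂=0.525, ω₂=3.578, θ₃=0.149, ω₃=-0.436
apply F[8]=-10.000 → step 9: x=-0.127, v=-1.441, θ₁=-0.019, ω₁=1.428, θ₂=0.601, ω₂=3.928, θ₃=0.139, ω₃=-0.476
apply F[9]=-10.000 → step 10: x=-0.158, v=-1.612, θ₁=0.014, ω₁=1.879, θ₂=0.682, ω₂=4.219, θ₃=0.130, ω₃=-0.487
apply F[10]=-10.000 → step 11: x=-0.192, v=-1.784, θ₁=0.057, ω₁=2.425, θ₂=0.769, ω₂=4.434, θ₃=0.120, ω₃=-0.460
apply F[11]=-10.000 → step 12: x=-0.229, v=-1.957, θ₁=0.112, ω₁=3.068, θ₂=0.859, ω₂=4.556, θ₃=0.112, ω₃=-0.388
apply F[12]=-10.000 → step 13: x=-0.270, v=-2.128, θ₁=0.180, ω₁=3.805, θ₂=0.950, ω₂=4.559, θ₃=0.105, ω₃=-0.266
apply F[13]=-10.000 → step 14: x=-0.314, v=-2.295, θ₁=0.264, ω₁=4.627, θ₂=1.040, ω₂=4.414, θ₃=0.101, ω₃=-0.090
apply F[14]=-10.000 → step 15: x=-0.362, v=-2.450, θ₁=0.366, ω₁=5.520, θ₂=1.126, ω₂=4.091, θ₃=0.102, ω₃=0.146
apply F[15]=-10.000 → step 16: x=-0.412, v=-2.584, θ₁=0.486, ω₁=6.466, θ₂=1.203, ω₂=3.561, θ₃=0.108, ω₃=0.455
apply F[16]=-10.000 → step 17: x=-0.465, v=-2.684, θ₁=0.625, ω₁=7.444, θ₂=1.267, ω₂=2.813, θ₃=0.121, ω₃=0.863
apply F[17]=-10.000 → step 18: x=-0.519, v=-2.730, θ₁=0.783, ω₁=8.432, θ₂=1.314, ω₂=1.869, θ₃=0.143, ω₃=1.420
apply F[18]=-10.000 → step 19: x=-0.574, v=-2.699, θ₁=0.962, ω₁=9.388, θ₂=1.341, ω₂=0.815, θ₃=0.179, ω₃=2.199
apply F[19]=-10.000 → step 20: x=-0.627, v=-2.566, θ₁=1.158, ω₁=10.208, θ₂=1.347, ω₂=-0.132, θ₃=0.233, ω₃=3.265
apply F[20]=-10.000 → step 21: x=-0.676, v=-2.336, θ₁=1.368, ω₁=10.723, θ₂=1.338, ω₂=-0.624, θ₃=0.311, ω₃=4.574
apply F[21]=+10.000 → step 22: x=-0.718, v=-1.868, θ₁=1.584, ω₁=10.894, θ₂=1.326, ω₂=-0.486, θ₃=0.412, ω₃=5.467
apply F[22]=+10.000 → step 23: x=-0.750, v=-1.396, θ₁=1.803, ω₁=10.981, θ₂=1.323, ω₂=0.177, θ₃=0.529, ω₃=6.269
apply F[23]=+10.000 → step 24: x=-0.774, v=-0.940, θ₁=2.023, ω₁=11.045, θ₂=1.337, ω₂=1.312, θ₃=0.661, ω₃=6.932
apply F[24]=+10.000 → step 25: x=-0.788, v=-0.508, θ₁=2.245, ω₁=11.092, θ₂=1.378, ω₂=2.871, θ₃=0.806, ω₃=7.478
apply F[25]=+10.000 → step 26: x=-0.794, v=-0.107, θ₁=2.466, ω₁=11.030, θ₂=1.454, ω₂=4.825, θ₃=0.960, ω₃=7.959
apply F[26]=+10.000 → step 27: x=-0.793, v=0.248, θ₁=2.684, ω₁=10.651, θ₂=1.573, ω₂=7.097, θ₃=1.124, ω₃=8.443
apply F[27]=+10.000 → step 28: x=-0.785, v=0.542, θ₁=2.888, ω₁=9.672, θ₂=1.739, ω₂=9.507, θ₃=1.298, ω₃=9.012
apply F[28]=+10.000 → step 29: x=-0.771, v=0.770, θ₁=3.065, ω₁=7.847, θ₂=1.953, ω₂=11.817, θ₃=1.486, ω₃=9.775
apply F[29]=+10.000 → step 30: x=-0.754, v=0.943, θ₁=3.196, ω₁=5.062, θ₂=2.210, ω₂=13.963, θ₃=1.692, ω₃=10.887
apply F[30]=+10.000 → step 31: x=-0.734, v=1.068, θ₁=3.260, ω₁=1.194, θ₂=2.512, ω₂=16.292, θ₃=1.926, ω₃=12.689
apply F[31]=+10.000 → step 32: x=-0.712, v=1.124, θ₁=3.234, ω₁=-3.967, θ₂=2.868, ω₂=19.360, θ₃=2.211, ω₃=16.438
apply F[32]=+10.000 → step 33: x=-0.689, v=1.210, θ₁=3.122, ω₁=-5.798, θ₂=3.262, ω₂=18.639, θ₃=2.614, ω₃=24.106
apply F[33]=+10.000 → step 34: x=-0.662, v=1.471, θ₁=3.055, ω₁=-0.538, θ₂=3.567, ω₂=11.789, θ₃=3.152, ω₃=28.834
apply F[34]=+10.000 → step 35: x=-0.630, v=1.703, θ₁=3.099, ω₁=4.856, θ₂=3.748, ω₂=6.685, θ₃=3.745, ω₃=30.019
apply F[35]=+10.000 → step 36: x=-0.595, v=1.853, θ₁=3.246, ω₁=9.701, θ₂=3.849, ω₂=3.707, θ₃=4.338, ω₃=28.929
|θ₁| = 1.584 > 1.428 first at step 22.

Answer: 22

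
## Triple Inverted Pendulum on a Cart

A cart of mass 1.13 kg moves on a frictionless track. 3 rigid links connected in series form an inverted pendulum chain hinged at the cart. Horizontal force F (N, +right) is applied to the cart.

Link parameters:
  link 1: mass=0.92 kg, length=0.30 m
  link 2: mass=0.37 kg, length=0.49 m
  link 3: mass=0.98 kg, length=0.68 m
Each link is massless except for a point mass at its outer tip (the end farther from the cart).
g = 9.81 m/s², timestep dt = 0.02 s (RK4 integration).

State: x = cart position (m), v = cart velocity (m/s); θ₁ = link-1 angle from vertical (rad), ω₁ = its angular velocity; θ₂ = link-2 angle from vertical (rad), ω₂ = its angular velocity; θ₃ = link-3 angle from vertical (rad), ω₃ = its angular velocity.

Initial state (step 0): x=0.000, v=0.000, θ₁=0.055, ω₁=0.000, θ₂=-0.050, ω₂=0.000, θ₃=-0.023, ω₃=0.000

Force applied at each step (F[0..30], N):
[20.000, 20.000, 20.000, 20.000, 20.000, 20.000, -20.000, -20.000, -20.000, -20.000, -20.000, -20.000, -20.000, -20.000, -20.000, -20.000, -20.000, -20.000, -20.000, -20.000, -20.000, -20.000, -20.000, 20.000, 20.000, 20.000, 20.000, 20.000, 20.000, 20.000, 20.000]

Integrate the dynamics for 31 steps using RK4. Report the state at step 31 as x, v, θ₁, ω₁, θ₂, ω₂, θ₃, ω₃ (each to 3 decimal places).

apply F[0]=+20.000 → step 1: x=0.003, v=0.332, θ₁=0.045, ω₁=-0.969, θ₂=-0.051, ω₂=-0.138, θ₃=-0.023, ω₃=0.031
apply F[1]=+20.000 → step 2: x=0.013, v=0.674, θ₁=0.016, ω₁=-2.006, θ₂=-0.055, ω₂=-0.252, θ₃=-0.022, ω₃=0.062
apply F[2]=+20.000 → step 3: x=0.030, v=1.030, θ₁=-0.036, ω₁=-3.160, θ₂=-0.061, ω₂=-0.321, θ₃=-0.020, ω₃=0.092
apply F[3]=+20.000 → step 4: x=0.055, v=1.394, θ₁=-0.111, ω₁=-4.419, θ₂=-0.068, ω₂=-0.340, θ₃=-0.018, ω₃=0.111
apply F[4]=+20.000 → step 5: x=0.086, v=1.742, θ₁=-0.212, ω₁=-5.655, θ₂=-0.075, ω₂=-0.346, θ₃=-0.016, ω₃=0.106
apply F[5]=+20.000 → step 6: x=0.124, v=2.033, θ₁=-0.336, ω₁=-6.660, θ₂=-0.082, ω₂=-0.421, θ₃=-0.014, ω₃=0.068
apply F[6]=-20.000 → step 7: x=0.161, v=1.722, θ₁=-0.462, ω₁=-6.033, θ₂=-0.090, ω₂=-0.356, θ₃=-0.013, ω₃=0.088
apply F[7]=-20.000 → step 8: x=0.193, v=1.447, θ₁=-0.579, ω₁=-5.711, θ₂=-0.096, ω₂=-0.221, θ₃=-0.011, ω₃=0.119
apply F[8]=-20.000 → step 9: x=0.219, v=1.193, θ₁=-0.692, ω₁=-5.597, θ₂=-0.099, ω₂=-0.038, θ₃=-0.008, ω₃=0.153
apply F[9]=-20.000 → step 10: x=0.241, v=0.948, θ₁=-0.804, ω₁=-5.626, θ₂=-0.097, ω₂=0.172, θ₃=-0.004, ω₃=0.184
apply F[10]=-20.000 → step 11: x=0.257, v=0.701, θ₁=-0.918, ω₁=-5.754, θ₂=-0.092, ω₂=0.393, θ₃=-0.001, ω₃=0.208
apply F[11]=-20.000 → step 12: x=0.269, v=0.447, θ₁=-1.035, ω₁=-5.960, θ₂=-0.082, ω₂=0.611, θ₃=0.004, ω₃=0.226
apply F[12]=-20.000 → step 13: x=0.275, v=0.181, θ₁=-1.157, ω₁=-6.233, θ₂=-0.067, ω₂=0.812, θ₃=0.008, ω₃=0.236
apply F[13]=-20.000 → step 14: x=0.276, v=-0.102, θ₁=-1.285, ω₁=-6.577, θ₂=-0.049, ω₂=0.983, θ₃=0.013, ω₃=0.240
apply F[14]=-20.000 → step 15: x=0.271, v=-0.405, θ₁=-1.420, ω₁=-7.006, θ₂=-0.028, ω₂=1.107, θ₃=0.018, ω₃=0.241
apply F[15]=-20.000 → step 16: x=0.260, v=-0.736, θ₁=-1.566, ω₁=-7.551, θ₂=-0.005, ω₂=1.165, θ₃=0.023, ω₃=0.240
apply F[16]=-20.000 → step 17: x=0.241, v=-1.106, θ₁=-1.724, ω₁=-8.272, θ₂=0.018, ω₂=1.126, θ₃=0.028, ω₃=0.240
apply F[17]=-20.000 → step 18: x=0.215, v=-1.534, θ₁=-1.898, ω₁=-9.274, θ₂=0.039, ω₂=0.943, θ₃=0.032, ω₃=0.240
apply F[18]=-20.000 → step 19: x=0.179, v=-2.058, θ₁=-2.098, ω₁=-10.771, θ₂=0.054, ω₂=0.530, θ₃=0.037, ω₃=0.237
apply F[19]=-20.000 → step 20: x=0.131, v=-2.763, θ₁=-2.335, ω₁=-13.242, θ₂=0.057, ω₂=-0.298, θ₃=0.042, ω₃=0.223
apply F[20]=-20.000 → step 21: x=0.066, v=-3.855, θ₁=-2.642, ω₁=-17.906, θ₂=0.036, ω₂=-2.021, θ₃=0.046, ω₃=0.217
apply F[21]=-20.000 → step 22: x=-0.027, v=-5.324, θ₁=-3.076, ω₁=-25.274, θ₂=-0.036, ω₂=-5.449, θ₃=0.053, ω₃=0.816
apply F[22]=-20.000 → step 23: x=-0.129, v=-4.640, θ₁=-3.566, ω₁=-21.975, θ₂=-0.164, ω₂=-6.657, θ₃=0.093, ω₃=3.223
apply F[23]=+20.000 → step 24: x=-0.207, v=-3.226, θ₁=-3.946, ω₁=-16.707, θ₂=-0.289, ω₂=-5.817, θ₃=0.171, ω₃=4.286
apply F[24]=+20.000 → step 25: x=-0.262, v=-2.299, θ₁=-4.251, ω₁=-14.153, θ₂=-0.395, ω₂=-4.801, θ₃=0.259, ω₃=4.523
apply F[25]=+20.000 → step 26: x=-0.300, v=-1.587, θ₁=-4.519, ω₁=-12.775, θ₂=-0.482, ω₂=-3.835, θ₃=0.350, ω₃=4.516
apply F[26]=+20.000 → step 27: x=-0.326, v=-0.979, θ₁=-4.766, ω₁=-12.041, θ₂=-0.549, ω₂=-2.945, θ₃=0.440, ω₃=4.454
apply F[27]=+20.000 → step 28: x=-0.340, v=-0.420, θ₁=-5.004, ω₁=-11.773, θ₂=-0.600, ω₂=-2.093, θ₃=0.528, ω₃=4.395
apply F[28]=+20.000 → step 29: x=-0.343, v=0.126, θ₁=-5.240, ω₁=-11.943, θ₂=-0.633, ω₂=-1.204, θ₃=0.616, ω₃=4.348
apply F[29]=+20.000 → step 30: x=-0.335, v=0.692, θ₁=-5.485, ω₁=-12.623, θ₂=-0.647, ω₂=-0.153, θ₃=0.702, ω₃=4.285
apply F[30]=+20.000 → step 31: x=-0.315, v=1.310, θ₁=-5.750, ω₁=-14.000, θ₂=-0.636, ω₂=1.277, θ₃=0.786, ω₃=4.097

Answer: x=-0.315, v=1.310, θ₁=-5.750, ω₁=-14.000, θ₂=-0.636, ω₂=1.277, θ₃=0.786, ω₃=4.097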